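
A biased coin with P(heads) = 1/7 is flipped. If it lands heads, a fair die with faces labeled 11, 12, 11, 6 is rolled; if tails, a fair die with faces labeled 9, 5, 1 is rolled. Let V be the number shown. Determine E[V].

E[V | heads] = (11+12+11+6)/4 = 10.
E[V | tails] = (9+5+1)/3 = 5.
By the law of total expectation,
E[V] = (1/7)·(10) + (6/7)·(5) = 40/7.

40/7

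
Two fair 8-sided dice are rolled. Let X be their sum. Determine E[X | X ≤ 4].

10/3

P(X ≤ 4) = 3/32.
Σ over the event: 2·1/64 + 3·1/32 + 4·3/64 = 5/16.
E[X | X ≤ 4] = (5/16) / (3/32) = 10/3.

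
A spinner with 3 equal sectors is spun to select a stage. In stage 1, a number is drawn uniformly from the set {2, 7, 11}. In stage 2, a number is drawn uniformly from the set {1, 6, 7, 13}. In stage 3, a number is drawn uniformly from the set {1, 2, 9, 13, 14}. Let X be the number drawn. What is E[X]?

1273/180

E[X | stage 1] = (2+7+11)/3 = 20/3.
E[X | stage 2] = (1+6+7+13)/4 = 27/4.
E[X | stage 3] = (1+2+9+13+14)/5 = 39/5.
E[X] = (1/3)·(20/3) + (1/3)·(27/4) + (1/3)·(39/5) = 1273/180.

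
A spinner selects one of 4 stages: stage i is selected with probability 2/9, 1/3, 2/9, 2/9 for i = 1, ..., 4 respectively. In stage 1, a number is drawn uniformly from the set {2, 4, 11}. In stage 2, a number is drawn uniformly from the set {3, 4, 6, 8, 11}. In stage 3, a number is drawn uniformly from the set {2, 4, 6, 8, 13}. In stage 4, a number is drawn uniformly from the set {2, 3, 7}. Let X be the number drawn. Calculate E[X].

776/135

E[X | stage 1] = (2+4+11)/3 = 17/3.
E[X | stage 2] = (3+4+6+8+11)/5 = 32/5.
E[X | stage 3] = (2+4+6+8+13)/5 = 33/5.
E[X | stage 4] = (2+3+7)/3 = 4.
E[X] = (2/9)·(17/3) + (1/3)·(32/5) + (2/9)·(33/5) + (2/9)·(4) = 776/135.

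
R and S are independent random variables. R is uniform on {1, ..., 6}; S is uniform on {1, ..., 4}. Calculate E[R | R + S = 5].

5/2

P(R + S = 5) = 1/6.
Summing R·P(x,y) over outcomes with R + S = 5 gives 5/12.
E[R | R + S = 5] = (5/12) / (1/6) = 5/2.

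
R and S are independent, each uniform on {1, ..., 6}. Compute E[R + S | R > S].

7

P(R > S) = 5/12.
Summing (R+S)·P(x,y) over outcomes with R > S gives 35/12.
E[R + S | R > S] = (35/12) / (5/12) = 7.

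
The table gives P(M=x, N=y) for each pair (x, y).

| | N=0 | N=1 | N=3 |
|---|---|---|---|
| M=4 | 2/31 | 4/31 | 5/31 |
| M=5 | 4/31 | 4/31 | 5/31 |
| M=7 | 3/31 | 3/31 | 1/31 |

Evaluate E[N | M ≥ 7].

6/7

P(M ≥ 7) = 7/31.
Σ N·P over the event = 0·(3/31) + 1·(3/31) + 3·(1/31) = 6/31.
E[N | M ≥ 7] = (6/31) / (7/31) = 6/7.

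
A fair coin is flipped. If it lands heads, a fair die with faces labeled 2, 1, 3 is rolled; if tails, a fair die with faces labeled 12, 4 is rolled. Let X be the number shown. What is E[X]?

5

E[X | heads] = (2+1+3)/3 = 2.
E[X | tails] = (12+4)/2 = 8.
E[X] = (1/2)·(2) + (1/2)·(8) = 5.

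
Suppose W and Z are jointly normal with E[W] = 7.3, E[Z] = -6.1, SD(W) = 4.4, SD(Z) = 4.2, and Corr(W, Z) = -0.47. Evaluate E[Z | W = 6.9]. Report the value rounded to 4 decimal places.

The regression of Z on W has slope ρ·σ_Z/σ_W and passes through (μ_W, μ_Z).
E[Z | W=6.9] = -6.1 + (-0.47)·(4.2/4.4)·(6.9 − (7.3)) = -6.1 + (-0.44864)·(-0.4) = -5.9205.

-5.9205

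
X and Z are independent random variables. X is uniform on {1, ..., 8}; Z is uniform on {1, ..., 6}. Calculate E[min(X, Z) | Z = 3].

21/8

Outcomes with Z = 3: (1,3), (2,3), (3,3), (4,3), (5,3), (6,3), (7,3), (8,3), each with probability 1/48.
E[min(X, Z) | Z = 3] = (1 + 2 + 3 + 3 + 3 + 3 + 3 + 3) / 8 = 21/8.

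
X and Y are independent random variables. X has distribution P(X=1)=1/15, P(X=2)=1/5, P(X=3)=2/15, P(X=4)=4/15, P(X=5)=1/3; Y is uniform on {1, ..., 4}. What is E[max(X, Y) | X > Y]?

166/39

P(X > Y) = 13/20.
Summing max(X,Y)·P(x,y) over outcomes with X > Y gives 83/30.
E[max(X, Y) | X > Y] = (83/30) / (13/20) = 166/39.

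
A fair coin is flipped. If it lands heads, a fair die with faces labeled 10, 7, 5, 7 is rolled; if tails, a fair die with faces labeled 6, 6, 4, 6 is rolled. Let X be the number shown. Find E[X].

51/8

E[X | heads] = (10+7+5+7)/4 = 29/4.
E[X | tails] = (6+6+4+6)/4 = 11/2.
By the law of total expectation,
E[X] = (1/2)·(29/4) + (1/2)·(11/2) = 51/8.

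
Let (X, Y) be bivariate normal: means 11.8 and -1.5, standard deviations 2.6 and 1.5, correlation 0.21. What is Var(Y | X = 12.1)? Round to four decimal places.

2.1508

The conditional variance in a bivariate normal is σ_Y²(1 − ρ²), independent of x.
Var(Y | X=12.1) = (1.5)²·(1 − (0.21)²) = 2.25·0.9559 = 2.1508.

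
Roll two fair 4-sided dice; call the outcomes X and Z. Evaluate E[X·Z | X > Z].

Outcomes with X > Z: (2,1), (3,1), (3,2), (4,1), (4,2), (4,3), each with probability 1/16.
E[X·Z | X > Z] = (2 + 3 + 6 + 4 + 8 + 12) / 6 = 35/6.

35/6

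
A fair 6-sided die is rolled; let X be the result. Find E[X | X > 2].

9/2

Given X > 2, X is equally likely to be any of {3, 4, 5, 6}.
E[X | X > 2] = (3 + 4 + 5 + 6) / 4 = 9/2.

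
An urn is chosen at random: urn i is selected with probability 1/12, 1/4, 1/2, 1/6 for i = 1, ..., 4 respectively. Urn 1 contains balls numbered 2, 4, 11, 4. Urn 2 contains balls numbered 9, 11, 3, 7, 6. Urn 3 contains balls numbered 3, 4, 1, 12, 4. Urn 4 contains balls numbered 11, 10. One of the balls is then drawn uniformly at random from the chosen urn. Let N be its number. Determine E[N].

511/80

E[N | urn 1] = (2+4+11+4)/4 = 21/4.
E[N | urn 2] = (9+11+3+7+6)/5 = 36/5.
E[N | urn 3] = (3+4+1+12+4)/5 = 24/5.
E[N | urn 4] = (11+10)/2 = 21/2.
E[N] = (1/12)·(21/4) + (1/4)·(36/5) + (1/2)·(24/5) + (1/6)·(21/2) = 511/80.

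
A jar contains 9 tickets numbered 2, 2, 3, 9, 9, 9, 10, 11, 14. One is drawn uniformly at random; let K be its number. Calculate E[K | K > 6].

31/3

P(K > 6) = 2/3.
Σ over the event: 9·1/3 + 10·1/9 + 11·1/9 + 14·1/9 = 62/9.
E[K | K > 6] = (62/9) / (2/3) = 31/3.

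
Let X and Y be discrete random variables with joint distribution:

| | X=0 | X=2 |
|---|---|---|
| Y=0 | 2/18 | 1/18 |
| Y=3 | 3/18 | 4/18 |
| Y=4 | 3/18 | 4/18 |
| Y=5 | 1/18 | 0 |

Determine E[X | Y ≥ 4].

P(Y ≥ 4) = 4/9.
Σ X·P over the event = 0·(3/18) + 0·(1/18) + 2·(4/18) = 4/9.
E[X | Y ≥ 4] = (4/9) / (4/9) = 1.

1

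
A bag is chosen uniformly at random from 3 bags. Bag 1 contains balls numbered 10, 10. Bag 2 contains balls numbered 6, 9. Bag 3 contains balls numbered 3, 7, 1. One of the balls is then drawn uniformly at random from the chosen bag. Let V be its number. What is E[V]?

E[V | bag 1] = (10+10)/2 = 10.
E[V | bag 2] = (6+9)/2 = 15/2.
E[V | bag 3] = (3+7+1)/3 = 11/3.
E[V] = (1/3)·(10) + (1/3)·(15/2) + (1/3)·(11/3) = 127/18.

127/18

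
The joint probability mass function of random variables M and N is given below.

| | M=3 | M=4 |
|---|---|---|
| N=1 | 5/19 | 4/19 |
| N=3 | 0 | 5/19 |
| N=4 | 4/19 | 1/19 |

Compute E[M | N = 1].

31/9

P(N = 1) = 9/19.
Σ M·P over the event = 3·(5/19) + 4·(4/19) = 31/19.
E[M | N = 1] = (31/19) / (9/19) = 31/9.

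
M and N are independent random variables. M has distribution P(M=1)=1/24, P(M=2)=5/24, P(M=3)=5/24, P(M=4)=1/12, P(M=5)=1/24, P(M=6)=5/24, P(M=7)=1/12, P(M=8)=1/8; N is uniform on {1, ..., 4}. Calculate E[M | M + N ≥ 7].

P(M + N ≥ 7) = 13/24.
Summing M·P(x,y) over outcomes with M + N ≥ 7 gives 53/16.
E[M | M + N ≥ 7] = (53/16) / (13/24) = 159/26.

159/26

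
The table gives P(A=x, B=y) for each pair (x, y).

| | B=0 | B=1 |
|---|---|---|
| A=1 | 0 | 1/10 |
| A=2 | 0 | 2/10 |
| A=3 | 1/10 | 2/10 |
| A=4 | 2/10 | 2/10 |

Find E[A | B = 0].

11/3

P(B = 0) = 3/10.
Σ A·P over the event = 3·(1/10) + 4·(2/10) = 11/10.
E[A | B = 0] = (11/10) / (3/10) = 11/3.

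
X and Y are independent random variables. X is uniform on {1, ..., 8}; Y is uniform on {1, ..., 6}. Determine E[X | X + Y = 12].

Outcomes with X + Y = 12: (6,6), (7,5), (8,4), each with probability 1/48.
E[X | X + Y = 12] = (6 + 7 + 8) / 3 = 7.

7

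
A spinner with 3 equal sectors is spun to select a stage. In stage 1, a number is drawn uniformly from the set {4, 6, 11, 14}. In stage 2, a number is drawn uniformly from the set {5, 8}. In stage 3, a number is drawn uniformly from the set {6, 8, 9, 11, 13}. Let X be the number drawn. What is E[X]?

493/60

E[X | stage 1] = (4+6+11+14)/4 = 35/4.
E[X | stage 2] = (5+8)/2 = 13/2.
E[X | stage 3] = (6+8+9+11+13)/5 = 47/5.
E[X] = (1/3)·(35/4) + (1/3)·(13/2) + (1/3)·(47/5) = 493/60.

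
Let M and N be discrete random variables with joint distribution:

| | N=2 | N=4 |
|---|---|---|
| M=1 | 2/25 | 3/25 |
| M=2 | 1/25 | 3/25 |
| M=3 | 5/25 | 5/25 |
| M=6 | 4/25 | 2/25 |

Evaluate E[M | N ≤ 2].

P(N ≤ 2) = 12/25.
Σ M·P over the event = 1·(2/25) + 2·(1/25) + 3·(5/25) + 6·(4/25) = 43/25.
E[M | N ≤ 2] = (43/25) / (12/25) = 43/12.

43/12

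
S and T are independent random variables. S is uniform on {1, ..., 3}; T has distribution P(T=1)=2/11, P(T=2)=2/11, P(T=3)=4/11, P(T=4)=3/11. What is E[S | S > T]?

8/3

P(S > T) = 2/11.
Summing S·P(x,y) over outcomes with S > T gives 16/33.
E[S | S > T] = (16/33) / (2/11) = 8/3.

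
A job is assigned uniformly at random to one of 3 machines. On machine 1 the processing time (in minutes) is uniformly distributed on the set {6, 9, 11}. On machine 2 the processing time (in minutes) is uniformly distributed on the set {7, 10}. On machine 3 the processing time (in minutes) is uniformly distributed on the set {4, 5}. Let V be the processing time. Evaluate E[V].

65/9

E[V | machine 1] = (6+9+11)/3 = 26/3.
E[V | machine 2] = (7+10)/2 = 17/2.
E[V | machine 3] = (4+5)/2 = 9/2.
By the law of total expectation,
E[V] = (1/3)·(26/3) + (1/3)·(17/2) + (1/3)·(9/2) = 65/9.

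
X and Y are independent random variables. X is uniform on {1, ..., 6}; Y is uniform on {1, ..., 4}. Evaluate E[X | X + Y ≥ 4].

80/21

P(X + Y ≥ 4) = 7/8.
Summing X·P(x,y) over outcomes with X + Y ≥ 4 gives 10/3.
E[X | X + Y ≥ 4] = (10/3) / (7/8) = 80/21.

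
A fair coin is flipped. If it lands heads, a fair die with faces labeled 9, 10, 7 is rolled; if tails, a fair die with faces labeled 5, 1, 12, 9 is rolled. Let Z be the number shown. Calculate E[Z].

E[Z | heads] = (9+10+7)/3 = 26/3.
E[Z | tails] = (5+1+12+9)/4 = 27/4.
E[Z] = (1/2)·(26/3) + (1/2)·(27/4) = 185/24.

185/24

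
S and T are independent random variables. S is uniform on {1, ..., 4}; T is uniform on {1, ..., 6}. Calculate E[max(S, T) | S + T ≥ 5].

9/2

P(S + T ≥ 5) = 3/4.
Summing max(S,T)·P(x,y) over outcomes with S + T ≥ 5 gives 27/8.
E[max(S, T) | S + T ≥ 5] = (27/8) / (3/4) = 9/2.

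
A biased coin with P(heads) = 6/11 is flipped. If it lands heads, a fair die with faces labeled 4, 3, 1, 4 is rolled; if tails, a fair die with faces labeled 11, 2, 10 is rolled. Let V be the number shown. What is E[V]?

E[V | heads] = (4+3+1+4)/4 = 3.
E[V | tails] = (11+2+10)/3 = 23/3.
E[V] = (6/11)·(3) + (5/11)·(23/3) = 169/33.

169/33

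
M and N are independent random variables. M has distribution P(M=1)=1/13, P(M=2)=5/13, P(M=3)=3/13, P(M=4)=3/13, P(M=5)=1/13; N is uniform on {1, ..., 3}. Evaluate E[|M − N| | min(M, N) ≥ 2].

11/12

P(min(M, N) ≥ 2) = 8/13.
Summing |M−N|·P(x,y) over outcomes with min(M, N) ≥ 2 gives 22/39.
E[|M − N| | min(M, N) ≥ 2] = (22/39) / (8/13) = 11/12.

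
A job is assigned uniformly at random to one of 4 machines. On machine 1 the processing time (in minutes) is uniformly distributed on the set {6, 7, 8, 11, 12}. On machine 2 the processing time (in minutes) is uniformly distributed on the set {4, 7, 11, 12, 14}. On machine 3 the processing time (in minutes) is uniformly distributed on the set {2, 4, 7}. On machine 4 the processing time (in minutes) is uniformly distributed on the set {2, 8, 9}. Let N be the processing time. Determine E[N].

E[N | machine 1] = (6+7+8+11+12)/5 = 44/5.
E[N | machine 2] = (4+7+11+12+14)/5 = 48/5.
E[N | machine 3] = (2+4+7)/3 = 13/3.
E[N | machine 4] = (2+8+9)/3 = 19/3.
E[N] = (1/4)·(44/5) + (1/4)·(48/5) + (1/4)·(13/3) + (1/4)·(19/3) = 109/15.

109/15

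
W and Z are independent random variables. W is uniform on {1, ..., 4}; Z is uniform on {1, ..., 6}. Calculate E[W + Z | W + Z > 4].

P(W + Z > 4) = 3/4.
Summing (W+Z)·P(x,y) over outcomes with W + Z > 4 gives 31/6.
E[W + Z | W + Z > 4] = (31/6) / (3/4) = 62/9.

62/9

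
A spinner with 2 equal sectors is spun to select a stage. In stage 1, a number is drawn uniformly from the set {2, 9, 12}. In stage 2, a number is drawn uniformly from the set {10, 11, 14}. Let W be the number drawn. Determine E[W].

29/3

E[W | stage 1] = (2+9+12)/3 = 23/3.
E[W | stage 2] = (10+11+14)/3 = 35/3.
E[W] = (1/2)·(23/3) + (1/2)·(35/3) = 29/3.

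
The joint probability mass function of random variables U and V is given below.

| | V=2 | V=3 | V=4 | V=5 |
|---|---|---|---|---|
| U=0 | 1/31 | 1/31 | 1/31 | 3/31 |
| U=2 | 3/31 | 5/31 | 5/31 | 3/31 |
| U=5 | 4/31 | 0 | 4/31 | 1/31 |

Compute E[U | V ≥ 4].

41/17

P(V ≥ 4) = 17/31.
Summing U·P(U=x,V=y) over the conditioning event gives 41/31.
E[U | V ≥ 4] = (41/31) / (17/31) = 41/17.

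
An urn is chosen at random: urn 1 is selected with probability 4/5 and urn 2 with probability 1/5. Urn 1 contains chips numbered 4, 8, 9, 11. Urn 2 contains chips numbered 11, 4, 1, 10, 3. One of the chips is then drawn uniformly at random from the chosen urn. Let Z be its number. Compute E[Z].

E[Z | urn 1] = (4+8+9+11)/4 = 8.
E[Z | urn 2] = (11+4+1+10+3)/5 = 29/5.
By the law of total expectation,
E[Z] = (4/5)·(8) + (1/5)·(29/5) = 189/25.

189/25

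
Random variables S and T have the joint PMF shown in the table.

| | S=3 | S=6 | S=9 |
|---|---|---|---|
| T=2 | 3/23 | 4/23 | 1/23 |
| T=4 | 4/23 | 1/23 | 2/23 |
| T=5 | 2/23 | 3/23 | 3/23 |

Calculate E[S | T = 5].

51/8

P(T = 5) = 8/23.
Σ S·P over the event = 3·(2/23) + 6·(3/23) + 9·(3/23) = 51/23.
E[S | T = 5] = (51/23) / (8/23) = 51/8.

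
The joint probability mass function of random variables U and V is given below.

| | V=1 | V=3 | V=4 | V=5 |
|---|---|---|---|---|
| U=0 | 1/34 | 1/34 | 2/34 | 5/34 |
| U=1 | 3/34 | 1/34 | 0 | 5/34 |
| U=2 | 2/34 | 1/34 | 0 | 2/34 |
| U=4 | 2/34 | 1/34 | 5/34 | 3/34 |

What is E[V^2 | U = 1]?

137/9

P(U = 1) = 9/34.
Σ V^2·P over the event = 1·(3/34) + 9·(1/34) + 25·(5/34) = 137/34.
E[V^2 | U = 1] = (137/34) / (9/34) = 137/9.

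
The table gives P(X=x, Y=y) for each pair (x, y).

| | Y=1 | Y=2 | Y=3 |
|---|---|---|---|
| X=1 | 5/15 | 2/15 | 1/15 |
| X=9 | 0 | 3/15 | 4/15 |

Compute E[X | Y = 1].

1

P(Y = 1) = 1/3.
Σ X·P over the event = 1·(5/15) = 1/3.
E[X | Y = 1] = (1/3) / (1/3) = 1.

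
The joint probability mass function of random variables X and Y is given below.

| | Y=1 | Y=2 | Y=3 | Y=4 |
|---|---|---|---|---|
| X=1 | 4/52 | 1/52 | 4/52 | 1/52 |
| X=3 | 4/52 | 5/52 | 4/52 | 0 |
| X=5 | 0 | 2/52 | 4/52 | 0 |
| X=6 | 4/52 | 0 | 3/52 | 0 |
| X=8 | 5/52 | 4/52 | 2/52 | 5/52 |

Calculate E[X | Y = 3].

70/17

P(Y = 3) = 17/52.
Σ X·P over the event = 1·(4/52) + 3·(4/52) + 5·(4/52) + 6·(3/52) + 8·(2/52) = 35/26.
E[X | Y = 3] = (35/26) / (17/52) = 70/17.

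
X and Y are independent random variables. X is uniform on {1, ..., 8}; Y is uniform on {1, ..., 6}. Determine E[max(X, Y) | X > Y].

P(X > Y) = 9/16.
Summing max(X,Y)·P(x,y) over outcomes with X > Y gives 10/3.
E[max(X, Y) | X > Y] = (10/3) / (9/16) = 160/27.

160/27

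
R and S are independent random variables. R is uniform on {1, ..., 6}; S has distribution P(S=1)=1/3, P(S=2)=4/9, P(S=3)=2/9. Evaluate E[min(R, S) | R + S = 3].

P(R + S = 3) = 7/54.
Summing min(R,S)·P(x,y) over outcomes with R + S = 3 gives 7/54.
E[min(R, S) | R + S = 3] = (7/54) / (7/54) = 1.

1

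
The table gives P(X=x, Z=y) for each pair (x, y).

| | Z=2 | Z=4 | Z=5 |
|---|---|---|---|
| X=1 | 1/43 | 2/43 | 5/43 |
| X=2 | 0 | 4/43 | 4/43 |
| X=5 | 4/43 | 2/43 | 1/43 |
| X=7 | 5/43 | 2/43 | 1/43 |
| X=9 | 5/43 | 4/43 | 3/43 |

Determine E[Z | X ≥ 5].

85/27

P(X ≥ 5) = 27/43.
Summing Z·P(X=x,Z=y) over the conditioning event gives 85/43.
E[Z | X ≥ 5] = (85/43) / (27/43) = 85/27.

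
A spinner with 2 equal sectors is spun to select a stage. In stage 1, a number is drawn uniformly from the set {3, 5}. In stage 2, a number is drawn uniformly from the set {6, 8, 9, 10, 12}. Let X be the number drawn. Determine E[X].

E[X | stage 1] = (3+5)/2 = 4.
E[X | stage 2] = (6+8+9+10+12)/5 = 9.
By the law of total expectation,
E[X] = (1/2)·(4) + (1/2)·(9) = 13/2.

13/2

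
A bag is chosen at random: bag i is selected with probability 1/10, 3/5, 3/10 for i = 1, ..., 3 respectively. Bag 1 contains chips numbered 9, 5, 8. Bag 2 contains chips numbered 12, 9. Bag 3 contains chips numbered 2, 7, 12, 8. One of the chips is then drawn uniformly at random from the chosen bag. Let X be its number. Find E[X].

221/24

E[X | bag 1] = (9+5+8)/3 = 22/3.
E[X | bag 2] = (12+9)/2 = 21/2.
E[X | bag 3] = (2+7+12+8)/4 = 29/4.
E[X] = (1/10)·(22/3) + (3/5)·(21/2) + (3/10)·(29/4) = 221/24.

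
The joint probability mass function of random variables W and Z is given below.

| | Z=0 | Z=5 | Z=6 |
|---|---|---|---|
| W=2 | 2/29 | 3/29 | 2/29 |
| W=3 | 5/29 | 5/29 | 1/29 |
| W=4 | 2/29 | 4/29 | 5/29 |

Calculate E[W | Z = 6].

P(Z = 6) = 8/29.
Σ W·P over the event = 2·(2/29) + 3·(1/29) + 4·(5/29) = 27/29.
E[W | Z = 6] = (27/29) / (8/29) = 27/8.

27/8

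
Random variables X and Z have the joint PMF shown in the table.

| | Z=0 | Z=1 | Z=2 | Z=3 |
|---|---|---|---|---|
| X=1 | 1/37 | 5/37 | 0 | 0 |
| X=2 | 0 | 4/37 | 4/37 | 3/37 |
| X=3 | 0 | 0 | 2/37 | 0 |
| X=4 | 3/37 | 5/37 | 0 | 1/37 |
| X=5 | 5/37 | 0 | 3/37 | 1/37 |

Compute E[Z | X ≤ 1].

P(X ≤ 1) = 6/37.
Σ Z·P over the event = 0·(1/37) + 1·(5/37) = 5/37.
E[Z | X ≤ 1] = (5/37) / (6/37) = 5/6.

5/6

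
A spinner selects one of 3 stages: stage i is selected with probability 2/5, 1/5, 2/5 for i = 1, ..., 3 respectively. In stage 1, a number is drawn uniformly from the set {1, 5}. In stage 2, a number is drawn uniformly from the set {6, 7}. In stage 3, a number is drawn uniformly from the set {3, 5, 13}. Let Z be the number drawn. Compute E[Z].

53/10

E[Z | stage 1] = (1+5)/2 = 3.
E[Z | stage 2] = (6+7)/2 = 13/2.
E[Z | stage 3] = (3+5+13)/3 = 7.
E[Z] = (2/5)·(3) + (1/5)·(13/2) + (2/5)·(7) = 53/10.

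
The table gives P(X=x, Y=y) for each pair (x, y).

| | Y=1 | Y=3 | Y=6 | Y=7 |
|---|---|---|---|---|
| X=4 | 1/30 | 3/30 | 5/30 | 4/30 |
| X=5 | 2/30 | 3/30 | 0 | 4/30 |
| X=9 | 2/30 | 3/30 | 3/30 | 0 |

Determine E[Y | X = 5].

13/3

P(X = 5) = 3/10.
Σ Y·P over the event = 1·(2/30) + 3·(3/30) + 7·(4/30) = 13/10.
E[Y | X = 5] = (13/10) / (3/10) = 13/3.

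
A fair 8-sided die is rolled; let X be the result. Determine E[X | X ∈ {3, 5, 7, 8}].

P(X ∈ {3, 5, 7, 8}) = 1/2.
Σ over the event: 3·1/8 + 5·1/8 + 7·1/8 + 8·1/8 = 23/8.
E[X | X ∈ {3, 5, 7, 8}] = (23/8) / (1/2) = 23/4.

23/4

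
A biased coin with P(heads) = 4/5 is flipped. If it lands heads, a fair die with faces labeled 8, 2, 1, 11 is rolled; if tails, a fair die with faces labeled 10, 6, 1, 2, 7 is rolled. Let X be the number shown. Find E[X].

136/25

E[X | heads] = (8+2+1+11)/4 = 11/2.
E[X | tails] = (10+6+1+2+7)/5 = 26/5.
E[X] = (4/5)·(11/2) + (1/5)·(26/5) = 136/25.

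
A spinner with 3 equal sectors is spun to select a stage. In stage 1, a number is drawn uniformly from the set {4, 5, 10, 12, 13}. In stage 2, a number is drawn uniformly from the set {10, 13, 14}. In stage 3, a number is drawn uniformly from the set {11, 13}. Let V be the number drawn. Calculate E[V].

E[V | stage 1] = (4+5+10+12+13)/5 = 44/5.
E[V | stage 2] = (10+13+14)/3 = 37/3.
E[V | stage 3] = (11+13)/2 = 12.
E[V] = (1/3)·(44/5) + (1/3)·(37/3) + (1/3)·(12) = 497/45.

497/45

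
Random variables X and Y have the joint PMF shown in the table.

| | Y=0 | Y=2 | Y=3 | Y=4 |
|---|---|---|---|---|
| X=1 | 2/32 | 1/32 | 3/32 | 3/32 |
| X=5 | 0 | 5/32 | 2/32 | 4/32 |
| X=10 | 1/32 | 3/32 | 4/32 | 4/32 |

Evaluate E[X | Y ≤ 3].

121/21

P(Y ≤ 3) = 21/32.
Σ X·P over the event = 1·(2/32) + 1·(1/32) + 1·(3/32) + 5·(5/32) + 5·(2/32) + 10·(1/32) + 10·(3/32) + 10·(4/32) = 121/32.
E[X | Y ≤ 3] = (121/32) / (21/32) = 121/21.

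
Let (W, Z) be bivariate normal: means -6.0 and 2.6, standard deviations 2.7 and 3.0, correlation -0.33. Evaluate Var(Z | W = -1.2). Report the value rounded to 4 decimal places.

8.0199

Var(Z | W=x) = (1 − ρ²)·σ_Z².
Var(Z | W=-1.2) = (3.0)²·(1 − (-0.33)²) = 9·0.8911 = 8.0199.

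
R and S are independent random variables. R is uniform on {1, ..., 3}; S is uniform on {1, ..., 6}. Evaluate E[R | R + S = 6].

2

Outcomes with R + S = 6: (1,5), (2,4), (3,3), each with probability 1/18.
E[R | R + S = 6] = (1 + 2 + 3) / 3 = 2.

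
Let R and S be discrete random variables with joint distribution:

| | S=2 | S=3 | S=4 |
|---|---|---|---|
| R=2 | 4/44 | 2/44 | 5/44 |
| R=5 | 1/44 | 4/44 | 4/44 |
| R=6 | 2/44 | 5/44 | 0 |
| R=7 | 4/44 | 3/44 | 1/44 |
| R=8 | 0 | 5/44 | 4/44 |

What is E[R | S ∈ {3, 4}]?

P(S ∈ {3, 4}) = 3/4.
Summing R·P(R=x,S=y) over the conditioning event gives 46/11.
E[R | S ∈ {3, 4}] = (46/11) / (3/4) = 184/33.

184/33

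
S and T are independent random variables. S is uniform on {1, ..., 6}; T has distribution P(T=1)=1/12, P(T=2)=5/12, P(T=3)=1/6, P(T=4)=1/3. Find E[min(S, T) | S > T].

P(S > T) = 13/24.
Summing min(S,T)·P(x,y) over outcomes with S > T gives 95/72.
E[min(S, T) | S > T] = (95/72) / (13/24) = 95/39.

95/39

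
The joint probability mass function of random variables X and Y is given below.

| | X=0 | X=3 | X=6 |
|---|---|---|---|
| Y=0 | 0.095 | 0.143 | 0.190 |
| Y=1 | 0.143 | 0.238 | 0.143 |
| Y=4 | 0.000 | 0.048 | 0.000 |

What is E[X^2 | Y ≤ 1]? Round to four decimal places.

16.1943

P(Y ≤ 1) = 0.952.
Σ X^2·P over the event = 0·(0.095) + 0·(0.143) + 9·(0.143) + 9·(0.238) + 36·(0.190) + 36·(0.143) = 15.417.
E[X^2 | Y ≤ 1] = (15.417) / (0.952) = 16.1943.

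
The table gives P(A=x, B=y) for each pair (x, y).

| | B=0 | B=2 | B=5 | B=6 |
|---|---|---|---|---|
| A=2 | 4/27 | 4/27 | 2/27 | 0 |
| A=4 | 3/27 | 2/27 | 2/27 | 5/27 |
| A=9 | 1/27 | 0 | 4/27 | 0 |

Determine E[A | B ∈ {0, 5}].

P(B ∈ {0, 5}) = 16/27.
Summing A·P(A=x,B=y) over the conditioning event gives 77/27.
E[A | B ∈ {0, 5}] = (77/27) / (16/27) = 77/16.

77/16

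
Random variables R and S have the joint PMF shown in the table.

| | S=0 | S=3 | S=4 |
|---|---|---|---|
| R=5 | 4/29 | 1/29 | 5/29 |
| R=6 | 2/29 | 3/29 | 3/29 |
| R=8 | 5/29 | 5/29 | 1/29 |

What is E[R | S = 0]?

72/11

P(S = 0) = 11/29.
Σ R·P over the event = 5·(4/29) + 6·(2/29) + 8·(5/29) = 72/29.
E[R | S = 0] = (72/29) / (11/29) = 72/11.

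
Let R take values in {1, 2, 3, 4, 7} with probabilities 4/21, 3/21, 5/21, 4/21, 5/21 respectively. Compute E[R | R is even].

P(R is even) = 1/3.
Σ over the event: 2·1/7 + 4·4/21 = 22/21.
E[R | R is even] = (22/21) / (1/3) = 22/7.

22/7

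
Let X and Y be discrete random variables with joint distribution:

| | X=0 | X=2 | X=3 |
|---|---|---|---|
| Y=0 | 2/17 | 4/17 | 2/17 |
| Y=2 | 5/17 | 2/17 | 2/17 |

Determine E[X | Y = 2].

P(Y = 2) = 9/17.
Σ X·P over the event = 0·(5/17) + 2·(2/17) + 3·(2/17) = 10/17.
E[X | Y = 2] = (10/17) / (9/17) = 10/9.

10/9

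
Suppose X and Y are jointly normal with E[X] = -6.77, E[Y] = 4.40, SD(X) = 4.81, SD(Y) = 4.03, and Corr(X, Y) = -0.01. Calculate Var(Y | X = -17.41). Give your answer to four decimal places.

For a bivariate normal, Var(Y | X=x) = σ_Y²(1 − ρ²).
Var(Y | X=-17.41) = (4.03)²·(1 − (-0.01)²) = 16.2409·0.9999 = 16.2393.

16.2393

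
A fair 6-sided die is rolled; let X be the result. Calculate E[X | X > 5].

6

Given X > 5, X is equally likely to be any of {6}.
E[X | X > 5] = (6) / 1 = 6.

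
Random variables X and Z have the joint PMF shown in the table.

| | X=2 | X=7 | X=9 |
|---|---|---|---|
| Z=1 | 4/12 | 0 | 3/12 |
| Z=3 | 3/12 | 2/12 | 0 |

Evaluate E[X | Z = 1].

5

P(Z = 1) = 7/12.
Summing X·P(X=x,Z=y) over the conditioning event gives 35/12.
E[X | Z = 1] = (35/12) / (7/12) = 5.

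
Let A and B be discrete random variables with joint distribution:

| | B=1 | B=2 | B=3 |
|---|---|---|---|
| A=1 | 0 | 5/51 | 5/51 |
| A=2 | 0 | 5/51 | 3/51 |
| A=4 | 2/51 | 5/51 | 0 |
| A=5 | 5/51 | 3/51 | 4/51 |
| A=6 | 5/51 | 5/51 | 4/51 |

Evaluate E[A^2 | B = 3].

261/16

P(B = 3) = 16/51.
Σ A^2·P over the event = 1·(5/51) + 4·(3/51) + 25·(4/51) + 36·(4/51) = 87/17.
E[A^2 | B = 3] = (87/17) / (16/51) = 261/16.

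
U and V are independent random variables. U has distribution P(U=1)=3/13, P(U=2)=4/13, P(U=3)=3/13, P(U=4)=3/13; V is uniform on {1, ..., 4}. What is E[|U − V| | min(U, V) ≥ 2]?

P(min(U, V) ≥ 2) = 15/26.
Summing |U−V|·P(x,y) over outcomes with min(U, V) ≥ 2 gives 27/52.
E[|U − V| | min(U, V) ≥ 2] = (27/52) / (15/26) = 9/10.

9/10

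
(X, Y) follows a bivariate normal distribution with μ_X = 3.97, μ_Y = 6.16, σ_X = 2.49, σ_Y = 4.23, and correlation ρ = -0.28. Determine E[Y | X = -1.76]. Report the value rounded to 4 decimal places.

E[Y | X=x] = μ_Y + ρ(σ_Y/σ_X)(x − μ_X) for jointly normal variables.
E[Y | X=-1.76] = 6.16 + (-0.28)·(4.23/2.49)·(-1.76 − (3.97)) = 6.16 + (-0.47566)·(-5.73) = 8.8855.

8.8855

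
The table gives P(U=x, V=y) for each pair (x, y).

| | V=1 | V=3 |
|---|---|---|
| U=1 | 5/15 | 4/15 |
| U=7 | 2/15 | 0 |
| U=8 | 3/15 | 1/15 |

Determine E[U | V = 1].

43/10

P(V = 1) = 2/3.
Σ U·P over the event = 1·(5/15) + 7·(2/15) + 8·(3/15) = 43/15.
E[U | V = 1] = (43/15) / (2/3) = 43/10.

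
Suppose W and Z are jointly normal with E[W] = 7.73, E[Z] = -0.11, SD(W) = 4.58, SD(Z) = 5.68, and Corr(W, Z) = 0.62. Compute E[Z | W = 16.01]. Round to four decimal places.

The regression of Z on W has slope ρ·σ_Z/σ_W and passes through (μ_W, μ_Z).
E[Z | W=16.01] = -0.11 + (0.62)·(5.68/4.58)·(16.01 − (7.73)) = -0.11 + (0.76891)·(8.28) = 6.2566.

6.2566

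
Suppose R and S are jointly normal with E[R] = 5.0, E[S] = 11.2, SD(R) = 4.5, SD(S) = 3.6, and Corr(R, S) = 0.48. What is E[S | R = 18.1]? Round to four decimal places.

E[S | R=x] = μ_S + ρ(σ_S/σ_R)(x − μ_R) for jointly normal variables.
E[S | R=18.1] = 11.2 + (0.48)·(3.6/4.5)·(18.1 − (5.0)) = 11.2 + (0.384)·(13.1) = 16.2304.

16.2304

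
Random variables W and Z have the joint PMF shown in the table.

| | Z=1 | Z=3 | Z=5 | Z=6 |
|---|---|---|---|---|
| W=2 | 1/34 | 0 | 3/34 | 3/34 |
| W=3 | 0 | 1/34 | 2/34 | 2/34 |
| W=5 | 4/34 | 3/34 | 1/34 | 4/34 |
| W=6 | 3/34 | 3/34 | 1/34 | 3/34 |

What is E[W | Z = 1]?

5

P(Z = 1) = 4/17.
Σ W·P over the event = 2·(1/34) + 5·(4/34) + 6·(3/34) = 20/17.
E[W | Z = 1] = (20/17) / (4/17) = 5.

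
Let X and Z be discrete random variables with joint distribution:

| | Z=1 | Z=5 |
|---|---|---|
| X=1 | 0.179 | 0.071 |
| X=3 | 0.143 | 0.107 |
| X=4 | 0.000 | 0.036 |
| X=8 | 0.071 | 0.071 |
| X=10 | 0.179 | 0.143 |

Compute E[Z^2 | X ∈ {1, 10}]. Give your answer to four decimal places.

9.9790

P(X ∈ {1, 10}) = 0.572.
Σ Z^2·P over the event = 1·(0.179) + 25·(0.071) + 1·(0.179) + 25·(0.143) = 5.708.
E[Z^2 | X ∈ {1, 10}] = (5.708) / (0.572) = 9.9790.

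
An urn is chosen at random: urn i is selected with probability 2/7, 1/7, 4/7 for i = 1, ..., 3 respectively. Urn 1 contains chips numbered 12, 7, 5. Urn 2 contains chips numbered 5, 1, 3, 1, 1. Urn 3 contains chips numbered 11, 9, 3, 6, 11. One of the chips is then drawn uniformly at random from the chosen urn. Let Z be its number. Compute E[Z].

E[Z | urn 1] = (12+7+5)/3 = 8.
E[Z | urn 2] = (5+1+3+1+1)/5 = 11/5.
E[Z | urn 3] = (11+9+3+6+11)/5 = 8.
E[Z] = (2/7)·(8) + (1/7)·(11/5) + (4/7)·(8) = 251/35.

251/35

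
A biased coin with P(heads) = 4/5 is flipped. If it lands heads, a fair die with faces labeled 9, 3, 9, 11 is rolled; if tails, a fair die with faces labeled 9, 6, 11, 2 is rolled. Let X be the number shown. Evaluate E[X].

E[X | heads] = (9+3+9+11)/4 = 8.
E[X | tails] = (9+6+11+2)/4 = 7.
E[X] = (4/5)·(8) + (1/5)·(7) = 39/5.

39/5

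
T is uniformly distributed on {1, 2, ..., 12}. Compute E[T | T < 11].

11/2

Given T < 11, T is equally likely to be any of {1, 2, 3, 4, 5, 6, 7, 8, 9, 10}.
E[T | T < 11] = (1 + 2 + 3 + 4 + 5 + 6 + 7 + 8 + 9 + 10) / 10 = 11/2.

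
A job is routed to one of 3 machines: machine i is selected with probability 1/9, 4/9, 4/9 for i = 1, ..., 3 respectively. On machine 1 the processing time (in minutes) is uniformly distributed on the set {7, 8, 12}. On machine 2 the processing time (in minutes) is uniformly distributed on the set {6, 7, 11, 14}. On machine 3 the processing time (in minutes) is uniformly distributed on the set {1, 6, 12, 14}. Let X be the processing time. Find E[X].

80/9

E[X | machine 1] = (7+8+12)/3 = 9.
E[X | machine 2] = (6+7+11+14)/4 = 19/2.
E[X | machine 3] = (1+6+12+14)/4 = 33/4.
By the law of total expectation,
E[X] = (1/9)·(9) + (4/9)·(19/2) + (4/9)·(33/4) = 80/9.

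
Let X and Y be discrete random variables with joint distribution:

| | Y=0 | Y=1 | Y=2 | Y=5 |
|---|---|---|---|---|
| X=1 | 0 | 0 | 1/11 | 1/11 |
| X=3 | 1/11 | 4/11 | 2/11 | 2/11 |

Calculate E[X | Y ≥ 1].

13/5

P(Y ≥ 1) = 10/11.
Summing X·P(X=x,Y=y) over the conditioning event gives 26/11.
E[X | Y ≥ 1] = (26/11) / (10/11) = 13/5.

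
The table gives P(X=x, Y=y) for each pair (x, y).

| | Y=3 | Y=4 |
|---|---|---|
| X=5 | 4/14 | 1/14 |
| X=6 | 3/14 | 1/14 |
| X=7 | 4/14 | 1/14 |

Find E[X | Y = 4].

6

P(Y = 4) = 3/14.
Σ X·P over the event = 5·(1/14) + 6·(1/14) + 7·(1/14) = 9/7.
E[X | Y = 4] = (9/7) / (3/14) = 6.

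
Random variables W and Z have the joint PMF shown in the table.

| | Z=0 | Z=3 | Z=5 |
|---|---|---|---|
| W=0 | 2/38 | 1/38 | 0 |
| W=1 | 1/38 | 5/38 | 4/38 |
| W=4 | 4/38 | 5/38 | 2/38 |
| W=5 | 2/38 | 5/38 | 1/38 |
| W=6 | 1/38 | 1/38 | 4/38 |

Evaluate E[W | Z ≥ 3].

97/28

P(Z ≥ 3) = 14/19.
Summing W·P(W=x,Z=y) over the conditioning event gives 97/38.
E[W | Z ≥ 3] = (97/38) / (14/19) = 97/28.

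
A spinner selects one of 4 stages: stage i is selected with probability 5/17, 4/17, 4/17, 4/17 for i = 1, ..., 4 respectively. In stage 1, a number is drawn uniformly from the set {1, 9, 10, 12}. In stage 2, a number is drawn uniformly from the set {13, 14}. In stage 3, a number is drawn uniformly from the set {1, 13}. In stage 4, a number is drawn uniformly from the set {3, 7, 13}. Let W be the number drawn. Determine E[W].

458/51

E[W | stage 1] = (1+9+10+12)/4 = 8.
E[W | stage 2] = (13+14)/2 = 27/2.
E[W | stage 3] = (1+13)/2 = 7.
E[W | stage 4] = (3+7+13)/3 = 23/3.
By the law of total expectation,
E[W] = (5/17)·(8) + (4/17)·(27/2) + (4/17)·(7) + (4/17)·(23/3) = 458/51.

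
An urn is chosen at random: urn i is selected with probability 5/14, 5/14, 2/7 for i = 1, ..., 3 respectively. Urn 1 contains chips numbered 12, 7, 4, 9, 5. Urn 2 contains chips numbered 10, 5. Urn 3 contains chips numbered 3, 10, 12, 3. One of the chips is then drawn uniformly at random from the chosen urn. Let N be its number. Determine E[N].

E[N | urn 1] = (12+7+4+9+5)/5 = 37/5.
E[N | urn 2] = (10+5)/2 = 15/2.
E[N | urn 3] = (3+10+12+3)/4 = 7.
E[N] = (5/14)·(37/5) + (5/14)·(15/2) + (2/7)·(7) = 205/28.

205/28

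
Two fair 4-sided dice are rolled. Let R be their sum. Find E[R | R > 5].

20/3

P(R > 5) = 3/8.
Σ over the event: 6·3/16 + 7·1/8 + 8·1/16 = 5/2.
E[R | R > 5] = (5/2) / (3/8) = 20/3.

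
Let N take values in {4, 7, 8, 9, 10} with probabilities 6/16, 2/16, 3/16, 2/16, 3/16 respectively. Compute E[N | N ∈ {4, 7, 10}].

P(N ∈ {4, 7, 10}) = 11/16.
Σ over the event: 4·3/8 + 7·1/8 + 10·3/16 = 17/4.
E[N | N ∈ {4, 7, 10}] = (17/4) / (11/16) = 68/11.

68/11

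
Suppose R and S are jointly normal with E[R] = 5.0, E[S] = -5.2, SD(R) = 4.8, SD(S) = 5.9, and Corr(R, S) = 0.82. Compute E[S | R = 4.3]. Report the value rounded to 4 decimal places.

-5.9055

The regression of S on R has slope ρ·σ_S/σ_R and passes through (μ_R, μ_S).
E[S | R=4.3] = -5.2 + (0.82)·(5.9/4.8)·(4.3 − (5.0)) = -5.2 + (1.0079)·(-0.7) = -5.9055.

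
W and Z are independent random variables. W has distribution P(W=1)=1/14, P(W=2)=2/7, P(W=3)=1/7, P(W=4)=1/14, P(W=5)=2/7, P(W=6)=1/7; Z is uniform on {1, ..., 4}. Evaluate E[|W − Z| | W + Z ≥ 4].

99/50

P(W + Z ≥ 4) = 25/28.
Summing |W−Z|·P(x,y) over outcomes with W + Z ≥ 4 gives 99/56.
E[|W − Z| | W + Z ≥ 4] = (99/56) / (25/28) = 99/50.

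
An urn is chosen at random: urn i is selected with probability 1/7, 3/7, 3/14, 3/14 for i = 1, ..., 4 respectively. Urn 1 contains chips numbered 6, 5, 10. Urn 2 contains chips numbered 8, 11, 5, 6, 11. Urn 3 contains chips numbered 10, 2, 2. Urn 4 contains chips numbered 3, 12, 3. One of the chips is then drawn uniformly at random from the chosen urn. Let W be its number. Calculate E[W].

E[W | urn 1] = (6+5+10)/3 = 7.
E[W | urn 2] = (8+11+5+6+11)/5 = 41/5.
E[W | urn 3] = (10+2+2)/3 = 14/3.
E[W | urn 4] = (3+12+3)/3 = 6.
By the law of total expectation,
E[W] = (1/7)·(7) + (3/7)·(41/5) + (3/14)·(14/3) + (3/14)·(6) = 34/5.

34/5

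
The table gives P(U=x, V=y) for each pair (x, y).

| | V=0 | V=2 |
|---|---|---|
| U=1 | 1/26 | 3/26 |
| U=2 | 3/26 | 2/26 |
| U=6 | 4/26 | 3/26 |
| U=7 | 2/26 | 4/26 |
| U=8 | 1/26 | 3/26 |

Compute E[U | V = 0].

P(V = 0) = 11/26.
Σ U·P over the event = 1·(1/26) + 2·(3/26) + 6·(4/26) + 7·(2/26) + 8·(1/26) = 53/26.
E[U | V = 0] = (53/26) / (11/26) = 53/11.

53/11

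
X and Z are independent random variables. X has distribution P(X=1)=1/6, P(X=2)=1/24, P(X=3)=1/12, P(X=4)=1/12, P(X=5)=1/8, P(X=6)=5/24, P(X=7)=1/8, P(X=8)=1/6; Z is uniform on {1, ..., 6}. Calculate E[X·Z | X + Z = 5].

14/3

P(X + Z = 5) = 1/16.
Summing XZ·P(x,y) over outcomes with X + Z = 5 gives 7/24.
E[X·Z | X + Z = 5] = (7/24) / (1/16) = 14/3.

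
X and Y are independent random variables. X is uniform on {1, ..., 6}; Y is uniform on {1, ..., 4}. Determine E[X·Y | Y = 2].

Outcomes with Y = 2: (1,2), (2,2), (3,2), (4,2), (5,2), (6,2), each with probability 1/24.
E[X·Y | Y = 2] = (2 + 4 + 6 + 8 + 10 + 12) / 6 = 7.

7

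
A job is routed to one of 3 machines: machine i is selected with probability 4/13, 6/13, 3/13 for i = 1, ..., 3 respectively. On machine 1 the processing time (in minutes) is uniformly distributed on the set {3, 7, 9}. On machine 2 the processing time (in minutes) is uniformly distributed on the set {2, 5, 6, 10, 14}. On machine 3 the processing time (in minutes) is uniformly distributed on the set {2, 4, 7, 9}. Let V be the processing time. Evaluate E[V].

199/30

E[V | machine 1] = (3+7+9)/3 = 19/3.
E[V | machine 2] = (2+5+6+10+14)/5 = 37/5.
E[V | machine 3] = (2+4+7+9)/4 = 11/2.
E[V] = (4/13)·(19/3) + (6/13)·(37/5) + (3/13)·(11/2) = 199/30.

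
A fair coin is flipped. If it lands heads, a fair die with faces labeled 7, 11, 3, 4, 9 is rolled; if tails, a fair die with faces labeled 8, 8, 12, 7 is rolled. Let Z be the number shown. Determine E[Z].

311/40

E[Z | heads] = (7+11+3+4+9)/5 = 34/5.
E[Z | tails] = (8+8+12+7)/4 = 35/4.
E[Z] = (1/2)·(34/5) + (1/2)·(35/4) = 311/40.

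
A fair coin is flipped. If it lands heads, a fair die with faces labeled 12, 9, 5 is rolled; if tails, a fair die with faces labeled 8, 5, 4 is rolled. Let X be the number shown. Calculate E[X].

E[X | heads] = (12+9+5)/3 = 26/3.
E[X | tails] = (8+5+4)/3 = 17/3.
E[X] = (1/2)·(26/3) + (1/2)·(17/3) = 43/6.

43/6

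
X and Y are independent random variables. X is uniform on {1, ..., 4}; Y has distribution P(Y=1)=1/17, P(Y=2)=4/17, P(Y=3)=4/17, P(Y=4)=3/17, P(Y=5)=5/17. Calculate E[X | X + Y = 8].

27/8

P(X + Y = 8) = 2/17.
Summing X·P(x,y) over outcomes with X + Y = 8 gives 27/68.
E[X | X + Y = 8] = (27/68) / (2/17) = 27/8.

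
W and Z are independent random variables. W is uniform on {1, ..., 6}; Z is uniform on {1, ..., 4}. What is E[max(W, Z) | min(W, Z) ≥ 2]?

64/15

P(min(W, Z) ≥ 2) = 5/8.
Summing max(W,Z)·P(x,y) over outcomes with min(W, Z) ≥ 2 gives 8/3.
E[max(W, Z) | min(W, Z) ≥ 2] = (8/3) / (5/8) = 64/15.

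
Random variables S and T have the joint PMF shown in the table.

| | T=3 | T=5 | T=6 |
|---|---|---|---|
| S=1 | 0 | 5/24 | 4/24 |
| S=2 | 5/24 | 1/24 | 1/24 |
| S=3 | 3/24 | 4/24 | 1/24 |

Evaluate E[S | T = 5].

19/10

P(T = 5) = 5/12.
Σ S·P over the event = 1·(5/24) + 2·(1/24) + 3·(4/24) = 19/24.
E[S | T = 5] = (19/24) / (5/12) = 19/10.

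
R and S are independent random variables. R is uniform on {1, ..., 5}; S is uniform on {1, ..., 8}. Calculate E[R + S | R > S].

Outcomes with R > S: (2,1), (3,1), (3,2), (4,1), (4,2), (4,3), (5,1), (5,2), (5,3), (5,4), each with probability 1/40.
E[R + S | R > S] = (3 + 4 + 5 + 5 + 6 + 7 + 6 + 7 + 8 + 9) / 10 = 6.

6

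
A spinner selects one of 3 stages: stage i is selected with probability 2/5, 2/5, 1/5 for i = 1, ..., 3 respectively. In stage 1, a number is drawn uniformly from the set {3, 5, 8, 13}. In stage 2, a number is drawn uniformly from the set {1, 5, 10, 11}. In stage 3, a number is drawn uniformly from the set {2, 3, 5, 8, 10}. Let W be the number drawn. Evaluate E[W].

168/25

E[W | stage 1] = (3+5+8+13)/4 = 29/4.
E[W | stage 2] = (1+5+10+11)/4 = 27/4.
E[W | stage 3] = (2+3+5+8+10)/5 = 28/5.
By the law of total expectation,
E[W] = (2/5)·(29/4) + (2/5)·(27/4) + (1/5)·(28/5) = 168/25.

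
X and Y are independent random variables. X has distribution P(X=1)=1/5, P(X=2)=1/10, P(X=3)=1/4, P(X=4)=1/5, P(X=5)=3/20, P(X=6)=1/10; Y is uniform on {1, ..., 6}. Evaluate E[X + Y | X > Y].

P(X > Y) = 23/60.
Summing (X+Y)·P(x,y) over outcomes with X > Y gives 101/40.
E[X + Y | X > Y] = (101/40) / (23/60) = 303/46.

303/46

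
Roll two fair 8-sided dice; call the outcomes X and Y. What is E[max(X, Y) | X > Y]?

P(X > Y) = 7/16.
Summing max(X,Y)·P(x,y) over outcomes with X > Y gives 21/8.
E[max(X, Y) | X > Y] = (21/8) / (7/16) = 6.

6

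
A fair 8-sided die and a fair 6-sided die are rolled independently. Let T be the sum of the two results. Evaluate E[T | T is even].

8

P(T is even) = 1/2.
Σ over the event: 2·1/48 + 4·1/16 + 6·5/48 + 8·1/8 + 10·5/48 + 12·1/16 + 14·1/48 = 4.
E[T | T is even] = (4) / (1/2) = 8.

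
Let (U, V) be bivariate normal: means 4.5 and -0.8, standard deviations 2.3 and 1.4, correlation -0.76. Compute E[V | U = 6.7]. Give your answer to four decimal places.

For a bivariate normal, E[V | U=x] = μ_V + ρ·(σ_V/σ_U)·(x − μ_U).
E[V | U=6.7] = -0.8 + (-0.76)·(1.4/2.3)·(6.7 − (4.5)) = -0.8 + (-0.46261)·(2.2) = -1.8177.

-1.8177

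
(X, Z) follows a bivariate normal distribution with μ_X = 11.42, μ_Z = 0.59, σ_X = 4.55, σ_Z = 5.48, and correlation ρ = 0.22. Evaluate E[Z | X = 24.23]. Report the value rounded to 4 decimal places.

E[Z | X=x] = μ_Z + ρ(σ_Z/σ_X)(x − μ_X) for jointly normal variables.
E[Z | X=24.23] = 0.59 + (0.22)·(5.48/4.55)·(24.23 − (11.42)) = 0.59 + (0.264967)·(12.81) = 3.9842.

3.9842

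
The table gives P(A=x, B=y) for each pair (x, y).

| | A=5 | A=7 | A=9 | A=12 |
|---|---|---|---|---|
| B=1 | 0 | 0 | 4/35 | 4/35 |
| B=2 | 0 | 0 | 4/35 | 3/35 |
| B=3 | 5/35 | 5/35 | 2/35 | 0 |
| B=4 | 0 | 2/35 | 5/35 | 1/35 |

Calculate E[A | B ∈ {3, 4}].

P(B ∈ {3, 4}) = 4/7.
Σ A·P over the event = 5·(5/35) + 7·(5/35) + 7·(2/35) + 9·(2/35) + 9·(5/35) + 12·(1/35) = 149/35.
E[A | B ∈ {3, 4}] = (149/35) / (4/7) = 149/20.

149/20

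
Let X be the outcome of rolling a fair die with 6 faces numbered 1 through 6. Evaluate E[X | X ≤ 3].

Given X ≤ 3, X is equally likely to be any of {1, 2, 3}.
E[X | X ≤ 3] = (1 + 2 + 3) / 3 = 2.

2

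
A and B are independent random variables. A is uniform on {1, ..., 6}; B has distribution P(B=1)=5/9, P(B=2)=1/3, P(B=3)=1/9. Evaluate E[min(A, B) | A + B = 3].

P(A + B = 3) = 4/27.
Summing min(A,B)·P(x,y) over outcomes with A + B = 3 gives 4/27.
E[min(A, B) | A + B = 3] = (4/27) / (4/27) = 1.

1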